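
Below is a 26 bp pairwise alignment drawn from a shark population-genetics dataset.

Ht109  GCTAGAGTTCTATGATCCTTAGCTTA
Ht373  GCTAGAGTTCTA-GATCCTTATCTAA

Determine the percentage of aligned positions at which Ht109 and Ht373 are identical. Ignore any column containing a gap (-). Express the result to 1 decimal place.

Excluding the 1 gap column leaves 25 comparable sites.
Mismatches occur at site 22 (G→T), site 25 (T→A).
23 of the 25 comparable sites match, so the percent identity is 23/25 × 100 = 92.0%.

92.0%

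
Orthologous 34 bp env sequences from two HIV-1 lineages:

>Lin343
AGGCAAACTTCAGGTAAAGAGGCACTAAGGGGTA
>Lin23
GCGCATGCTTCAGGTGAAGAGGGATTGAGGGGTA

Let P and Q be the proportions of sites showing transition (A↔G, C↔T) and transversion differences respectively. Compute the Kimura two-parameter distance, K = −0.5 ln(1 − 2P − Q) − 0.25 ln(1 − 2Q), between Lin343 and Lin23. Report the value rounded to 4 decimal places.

The sequences differ at positions 1 (A/G, transition), 2 (G/C, transversion), 6 (A/T, transversion), 7 (A/G, transition), 16 (A/G, transition), 23 (C/G, transversion), 25 (C/T, transition), 27 (A/G, transition).
Of the 8 differences, 5 transitions and 3 transversions over 34 sites: P = 5/34 = 0.147059, Q = 3/34 = 0.088235.
d = −0.5·ln(0.617647) − 0.25·ln(0.823530) = −0.5·(-0.481838) − 0.25·(-0.194155) = 0.2895.

0.2895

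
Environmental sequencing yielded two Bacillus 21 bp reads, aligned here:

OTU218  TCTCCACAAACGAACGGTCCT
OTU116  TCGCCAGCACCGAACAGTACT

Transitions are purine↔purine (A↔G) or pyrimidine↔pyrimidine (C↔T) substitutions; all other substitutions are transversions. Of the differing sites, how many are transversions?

Differing sites — 3:T/G (Tv); 7:C/G (Tv); 8:A/C (Tv); 10:A/C (Tv); 16:G/A (Ti); 19:C/A (Tv).
Of the 6 differences, 1 transition and 5 transversions, so the answer is 5.

5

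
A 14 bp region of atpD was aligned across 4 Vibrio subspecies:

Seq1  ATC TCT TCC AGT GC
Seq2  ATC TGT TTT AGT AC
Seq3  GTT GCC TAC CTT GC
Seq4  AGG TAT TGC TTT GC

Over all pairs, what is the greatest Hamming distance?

Pairwise Hamming distances:
  Seq1 vs Seq2: 4
  Seq1 vs Seq3: 7
  Seq1 vs Seq4: 6
  Seq2 vs Seq3: 10
  Seq2 vs Seq4: 8
  Seq3 vs Seq4: 8
The largest is 10, between Seq2 and Seq3.

10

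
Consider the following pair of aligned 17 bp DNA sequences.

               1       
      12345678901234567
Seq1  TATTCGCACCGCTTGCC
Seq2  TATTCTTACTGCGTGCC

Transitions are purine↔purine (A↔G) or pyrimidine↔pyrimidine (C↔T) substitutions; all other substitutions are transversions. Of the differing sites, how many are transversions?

2

Differing sites — 6:G/T (Tv); 7:C/T (Ti); 10:C/T (Ti); 13:T/G (Tv).
Of the 4 differences, 2 transitions and 2 transversions, so the answer is 2.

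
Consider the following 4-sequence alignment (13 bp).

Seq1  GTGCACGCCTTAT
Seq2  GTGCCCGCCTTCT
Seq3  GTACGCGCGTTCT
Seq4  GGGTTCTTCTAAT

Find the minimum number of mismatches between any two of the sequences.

Pairwise Hamming distances:
  Seq1 vs Seq2: 2
  Seq1 vs Seq3: 4
  Seq1 vs Seq4: 6
  Seq2 vs Seq3: 3
  Seq2 vs Seq4: 7
  Seq3 vs Seq4: 9
The smallest is 2, between Seq1 and Seq2.

2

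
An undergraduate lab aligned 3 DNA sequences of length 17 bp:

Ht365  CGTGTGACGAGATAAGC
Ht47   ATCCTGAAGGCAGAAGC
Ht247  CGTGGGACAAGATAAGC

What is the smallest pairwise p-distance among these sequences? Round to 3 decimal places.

0.118

Pairwise Hamming distances:
  Ht365 vs Ht47: 8
  Ht365 vs Ht247: 2
  Ht47 vs Ht247: 10
The smallest is 2 mismatches, between Ht365 and Ht247; p = 2/17 = 0.118.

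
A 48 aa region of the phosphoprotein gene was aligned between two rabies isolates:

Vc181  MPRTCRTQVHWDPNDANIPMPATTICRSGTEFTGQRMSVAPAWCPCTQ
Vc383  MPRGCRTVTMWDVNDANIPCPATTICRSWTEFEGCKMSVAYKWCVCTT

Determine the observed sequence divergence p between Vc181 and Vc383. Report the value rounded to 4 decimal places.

Mismatches occur at site 4 (T↔G), site 8 (Q↔V), site 9 (V↔T), site 10 (H↔M), site 13 (P↔V), site 20 (M↔C), site 29 (G↔W), site 33 (T↔E), site 35 (Q↔C), site 36 (R↔K), site 41 (P↔Y), site 42 (A↔K), site 45 (P↔V), site 48 (Q↔T).
There are 14 differences over 48 sites, so p = 14/48 = 0.2917.

0.2917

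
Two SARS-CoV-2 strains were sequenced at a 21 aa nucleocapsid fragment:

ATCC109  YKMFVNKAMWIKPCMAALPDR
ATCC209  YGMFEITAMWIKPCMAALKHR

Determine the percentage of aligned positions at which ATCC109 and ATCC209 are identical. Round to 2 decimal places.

Mismatches occur at site 2 (K/G), site 5 (V/E), site 6 (N/I), site 7 (K/T), site 19 (P/K), site 20 (D/H).
15 of the 21 sites match, so the percent identity is 15/21 × 100 = 71.43%.

71.43%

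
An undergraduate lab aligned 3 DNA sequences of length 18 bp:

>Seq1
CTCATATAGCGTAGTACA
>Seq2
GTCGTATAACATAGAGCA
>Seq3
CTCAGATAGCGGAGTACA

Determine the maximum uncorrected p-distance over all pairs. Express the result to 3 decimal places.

Pairwise Hamming distances:
  Seq1 vs Seq2: 6
  Seq1 vs Seq3: 2
  Seq2 vs Seq3: 8
The largest is 8 mismatches, between Seq2 and Seq3; p = 8/18 = 0.444.

0.444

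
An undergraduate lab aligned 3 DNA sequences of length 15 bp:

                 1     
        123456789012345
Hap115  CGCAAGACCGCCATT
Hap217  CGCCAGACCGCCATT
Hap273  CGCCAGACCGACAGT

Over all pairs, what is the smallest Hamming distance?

Pairwise Hamming distances:
  Hap115 vs Hap217: 1
  Hap115 vs Hap273: 3
  Hap217 vs Hap273: 2
The smallest is 1, between Hap115 and Hap217.

1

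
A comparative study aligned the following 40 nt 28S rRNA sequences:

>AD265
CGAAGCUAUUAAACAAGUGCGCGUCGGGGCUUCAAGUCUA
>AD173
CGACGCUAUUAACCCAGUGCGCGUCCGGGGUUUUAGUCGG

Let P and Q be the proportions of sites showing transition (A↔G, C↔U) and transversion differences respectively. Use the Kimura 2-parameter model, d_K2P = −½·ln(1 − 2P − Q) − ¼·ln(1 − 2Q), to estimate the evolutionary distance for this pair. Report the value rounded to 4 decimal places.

The sequences differ at positions 4 (A/C, transversion), 13 (A/C, transversion), 15 (A/C, transversion), 26 (G/C, transversion), 30 (C/G, transversion), 33 (C/U, transition), 34 (A/U, transversion), 39 (U/G, transversion), 40 (A/G, transition).
Of the 9 differences, 2 transitions and 7 transversions over 40 sites: P = 2/40 = 0.050000, Q = 7/40 = 0.175000.
d = −0.5·ln(0.725000) − 0.25·ln(0.650000) = −0.5·(-0.321584) − 0.25·(-0.430783) = 0.2685.

0.2685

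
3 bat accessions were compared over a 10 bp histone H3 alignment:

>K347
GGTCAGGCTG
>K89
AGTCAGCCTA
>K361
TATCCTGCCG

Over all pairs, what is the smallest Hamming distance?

Pairwise Hamming distances:
  K347 vs K89: 3
  K347 vs K361: 5
  K89 vs K361: 7
The smallest is 3, between K347 and K89.

3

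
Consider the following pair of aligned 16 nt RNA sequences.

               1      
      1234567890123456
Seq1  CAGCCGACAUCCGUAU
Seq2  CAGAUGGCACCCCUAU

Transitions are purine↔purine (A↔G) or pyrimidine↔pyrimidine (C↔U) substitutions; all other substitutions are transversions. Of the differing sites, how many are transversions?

2

Differing sites — 4:C/A (Tv); 5:C/U (Ti); 7:A/G (Ti); 10:U/C (Ti); 13:G/C (Tv).
Of the 5 differences, 3 transitions and 2 transversions, so the answer is 2.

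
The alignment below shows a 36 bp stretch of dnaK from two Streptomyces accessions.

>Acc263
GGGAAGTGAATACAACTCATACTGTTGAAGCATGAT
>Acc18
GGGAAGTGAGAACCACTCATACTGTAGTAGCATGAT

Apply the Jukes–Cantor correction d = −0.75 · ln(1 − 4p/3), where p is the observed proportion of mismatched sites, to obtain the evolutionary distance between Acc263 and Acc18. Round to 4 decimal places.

Mismatches occur at site 10 (A→G), site 11 (T→A), site 14 (A→C), site 26 (T→A), site 28 (A→T).
p = 5/36 = 0.138889.
d = −0.75 · ln(1 − (4/3)·0.138889) = −0.75 · ln(0.814815) = −0.75 · (-0.204794) = 0.1536.

0.1536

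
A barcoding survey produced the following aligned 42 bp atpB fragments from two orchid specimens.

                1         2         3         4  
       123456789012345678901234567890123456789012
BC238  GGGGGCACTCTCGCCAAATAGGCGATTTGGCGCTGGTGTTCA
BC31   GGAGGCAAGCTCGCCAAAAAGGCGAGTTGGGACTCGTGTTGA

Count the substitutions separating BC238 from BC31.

Mismatches occur at site 3 (G/A), site 8 (C/A), site 9 (T/G), site 19 (T/A), site 26 (T/G), site 31 (C/G), site 32 (G/A), site 35 (G/C), site 41 (C/G).
That gives 9 mismatches out of 42 aligned sites, so the Hamming distance is 9.

9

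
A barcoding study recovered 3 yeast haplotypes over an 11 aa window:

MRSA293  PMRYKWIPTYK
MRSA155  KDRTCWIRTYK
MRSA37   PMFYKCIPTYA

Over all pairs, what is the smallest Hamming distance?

Pairwise Hamming distances:
  MRSA293 vs MRSA155: 5
  MRSA293 vs MRSA37: 3
  MRSA155 vs MRSA37: 8
The smallest is 3, between MRSA293 and MRSA37.

3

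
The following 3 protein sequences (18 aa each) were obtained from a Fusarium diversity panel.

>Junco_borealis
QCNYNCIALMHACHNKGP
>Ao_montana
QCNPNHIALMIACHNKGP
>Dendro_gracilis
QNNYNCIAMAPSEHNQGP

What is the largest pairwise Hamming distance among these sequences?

Pairwise Hamming distances:
  Junco_borealis vs Ao_montana: 3
  Junco_borealis vs Dendro_gracilis: 7
  Ao_montana vs Dendro_gracilis: 9
The largest is 9, between Ao_montana and Dendro_gracilis.

9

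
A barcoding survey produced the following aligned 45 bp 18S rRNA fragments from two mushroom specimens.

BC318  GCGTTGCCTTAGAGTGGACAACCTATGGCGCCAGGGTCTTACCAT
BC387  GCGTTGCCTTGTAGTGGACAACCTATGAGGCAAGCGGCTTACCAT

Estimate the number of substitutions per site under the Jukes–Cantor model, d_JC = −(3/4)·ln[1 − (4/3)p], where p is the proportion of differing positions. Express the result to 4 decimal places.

0.1743

Mismatches occur at site 11 (A→G), site 12 (G→T), site 28 (G→A), site 29 (C→G), site 32 (C→A), site 35 (G→C), site 37 (T→G).
p = 7/45 = 0.155556.
d = −0.75 · ln(1 − (4/3)·0.155556) = −0.75 · ln(0.792592) = −0.75 · (-0.232447) = 0.1743.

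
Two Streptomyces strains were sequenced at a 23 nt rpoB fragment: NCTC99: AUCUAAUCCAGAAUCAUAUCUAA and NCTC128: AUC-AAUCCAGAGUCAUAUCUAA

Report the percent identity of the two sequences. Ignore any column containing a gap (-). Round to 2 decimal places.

Excluding the 1 gap column leaves 22 comparable sites.
The sequences differ at position 13 (A/G).
21 of the 22 comparable sites match, so the percent identity is 21/22 × 100 = 95.45%.

95.45%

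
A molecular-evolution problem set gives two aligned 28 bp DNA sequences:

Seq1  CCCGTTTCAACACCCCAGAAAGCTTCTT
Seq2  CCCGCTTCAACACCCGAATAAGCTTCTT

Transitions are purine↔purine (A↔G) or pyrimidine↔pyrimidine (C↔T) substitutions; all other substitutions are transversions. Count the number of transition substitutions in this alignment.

2

Mismatches occur at site 5 (T↔C, transition), site 16 (C↔G, transversion), site 18 (G↔A, transition), site 19 (A↔T, transversion).
Of the 4 differences, 2 transitions and 2 transversions, so the answer is 2.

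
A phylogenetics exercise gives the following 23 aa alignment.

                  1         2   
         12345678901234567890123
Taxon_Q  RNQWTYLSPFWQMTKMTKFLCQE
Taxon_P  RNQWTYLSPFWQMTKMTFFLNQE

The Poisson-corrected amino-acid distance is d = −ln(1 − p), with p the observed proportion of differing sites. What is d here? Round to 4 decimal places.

Differing sites — 18:K/F; 21:C/N.
p = 2/23 = 0.086957.
d = −ln(1 − 0.086957) = −ln(0.913043) = 0.0910.

0.0910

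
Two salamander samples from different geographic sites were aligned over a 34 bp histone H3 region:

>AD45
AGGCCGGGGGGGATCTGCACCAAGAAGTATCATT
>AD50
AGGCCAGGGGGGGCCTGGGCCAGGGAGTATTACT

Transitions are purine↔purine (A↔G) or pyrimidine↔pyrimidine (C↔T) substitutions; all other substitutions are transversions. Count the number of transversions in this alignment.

Differing sites — 6:G/A (Ti); 13:A/G (Ti); 14:T/C (Ti); 18:C/G (Tv); 19:A/G (Ti); 23:A/G (Ti); 25:A/G (Ti); 31:C/T (Ti); 33:T/C (Ti).
Of the 9 differences, 8 transitions and 1 transversion, so the answer is 1.

1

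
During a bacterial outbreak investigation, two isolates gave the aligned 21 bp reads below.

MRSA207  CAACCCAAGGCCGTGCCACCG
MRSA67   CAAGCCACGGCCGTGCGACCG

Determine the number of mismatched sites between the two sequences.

3

Mismatches occur at site 4 (C↔G), site 8 (A↔C), site 17 (C↔G).
That gives 3 mismatches out of 21 aligned sites, so the Hamming distance is 3.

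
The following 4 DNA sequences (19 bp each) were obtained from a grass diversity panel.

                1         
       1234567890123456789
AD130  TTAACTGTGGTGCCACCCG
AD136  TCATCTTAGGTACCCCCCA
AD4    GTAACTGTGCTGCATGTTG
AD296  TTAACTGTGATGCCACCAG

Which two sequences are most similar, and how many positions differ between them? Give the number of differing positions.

Pairwise Hamming distances:
  AD130 vs AD136: 7
  AD130 vs AD4: 7
  AD130 vs AD296: 2
  AD136 vs AD4: 13
  AD136 vs AD296: 9
  AD4 vs AD296: 7
The smallest is 2, between AD130 and AD296.

2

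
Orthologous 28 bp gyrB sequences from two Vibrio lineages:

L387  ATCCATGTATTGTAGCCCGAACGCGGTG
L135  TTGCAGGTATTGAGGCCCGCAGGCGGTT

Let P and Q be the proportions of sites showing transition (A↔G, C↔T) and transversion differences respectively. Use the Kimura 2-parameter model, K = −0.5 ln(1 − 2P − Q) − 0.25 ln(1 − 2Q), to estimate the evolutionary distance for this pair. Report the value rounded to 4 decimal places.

0.3672

The sequences differ at positions 1 (A/T, transversion), 3 (C/G, transversion), 6 (T/G, transversion), 13 (T/A, transversion), 14 (A/G, transition), 20 (A/C, transversion), 22 (C/G, transversion), 28 (G/T, transversion).
Of the 8 differences, 1 transition and 7 transversions over 28 sites: P = 1/28 = 0.035714, Q = 7/28 = 0.250000.
d = −0.5·ln(0.678572) − 0.25·ln(0.500000) = −0.5·(-0.387765) − 0.25·(-0.693147) = 0.3672.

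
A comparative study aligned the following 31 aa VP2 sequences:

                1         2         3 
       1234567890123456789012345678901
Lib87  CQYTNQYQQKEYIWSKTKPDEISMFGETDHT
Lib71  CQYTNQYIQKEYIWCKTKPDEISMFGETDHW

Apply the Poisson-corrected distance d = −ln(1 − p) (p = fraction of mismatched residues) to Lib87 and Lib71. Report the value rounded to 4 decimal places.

0.1018

The sequences differ at positions 8 (Q/I), 15 (S/C), 31 (T/W).
p = 3/31 = 0.096774.
d = −ln(1 − 0.096774) = −ln(0.903226) = 0.1018.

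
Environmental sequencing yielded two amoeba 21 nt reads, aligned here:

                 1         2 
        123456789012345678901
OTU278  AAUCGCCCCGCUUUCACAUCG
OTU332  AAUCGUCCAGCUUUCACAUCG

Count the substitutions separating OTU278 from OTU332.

2

Differing sites — 6:C/U; 9:C/A.
That gives 2 mismatches out of 21 aligned sites, so the Hamming distance is 2.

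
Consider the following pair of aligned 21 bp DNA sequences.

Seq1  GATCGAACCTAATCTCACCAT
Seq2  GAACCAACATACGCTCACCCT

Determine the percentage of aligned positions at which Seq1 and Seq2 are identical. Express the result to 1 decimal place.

71.4%

Mismatches occur at site 3 (T→A), site 5 (G→C), site 9 (C→A), site 12 (A→C), site 13 (T→G), site 20 (A→C).
15 of the 21 sites match, so the percent identity is 15/21 × 100 = 71.4%.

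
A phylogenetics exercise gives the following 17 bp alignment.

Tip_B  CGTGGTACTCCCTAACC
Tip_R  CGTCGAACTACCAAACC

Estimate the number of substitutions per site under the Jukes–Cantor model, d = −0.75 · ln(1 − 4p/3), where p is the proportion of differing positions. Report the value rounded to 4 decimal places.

0.2824

Mismatches occur at site 4 (G→C), site 6 (T→A), site 10 (C→A), site 13 (T→A).
p = 4/17 = 0.235294.
d = −0.75 · ln(1 − (4/3)·0.235294) = −0.75 · ln(0.686275) = −0.75 · (-0.376477) = 0.2824.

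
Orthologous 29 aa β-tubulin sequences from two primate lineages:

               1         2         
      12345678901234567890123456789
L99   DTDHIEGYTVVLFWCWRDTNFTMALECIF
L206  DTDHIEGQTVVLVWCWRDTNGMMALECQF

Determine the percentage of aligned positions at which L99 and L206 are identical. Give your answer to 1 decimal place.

Differing sites — 8:Y/Q; 13:F/V; 21:F/G; 22:T/M; 28:I/Q.
24 of the 29 sites match, so the percent identity is 24/29 × 100 = 82.8%.

82.8%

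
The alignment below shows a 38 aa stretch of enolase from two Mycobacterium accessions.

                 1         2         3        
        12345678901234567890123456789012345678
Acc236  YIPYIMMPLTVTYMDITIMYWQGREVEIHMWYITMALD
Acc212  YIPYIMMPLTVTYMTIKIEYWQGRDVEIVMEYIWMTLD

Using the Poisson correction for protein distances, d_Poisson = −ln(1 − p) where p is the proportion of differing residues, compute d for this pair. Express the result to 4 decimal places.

0.2364

Differing sites — 15:D/T; 17:T/K; 19:M/E; 25:E/D; 29:H/V; 31:W/E; 34:T/W; 36:A/T.
p = 8/38 = 0.210526.
d = −ln(1 − 0.210526) = −ln(0.789474) = 0.2364.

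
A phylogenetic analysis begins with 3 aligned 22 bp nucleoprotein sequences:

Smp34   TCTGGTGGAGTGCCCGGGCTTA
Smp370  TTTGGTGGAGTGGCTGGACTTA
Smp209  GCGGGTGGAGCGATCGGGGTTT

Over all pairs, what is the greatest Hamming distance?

Pairwise Hamming distances:
  Smp34 vs Smp370: 4
  Smp34 vs Smp209: 7
  Smp370 vs Smp209: 10
The largest is 10, between Smp370 and Smp209.

10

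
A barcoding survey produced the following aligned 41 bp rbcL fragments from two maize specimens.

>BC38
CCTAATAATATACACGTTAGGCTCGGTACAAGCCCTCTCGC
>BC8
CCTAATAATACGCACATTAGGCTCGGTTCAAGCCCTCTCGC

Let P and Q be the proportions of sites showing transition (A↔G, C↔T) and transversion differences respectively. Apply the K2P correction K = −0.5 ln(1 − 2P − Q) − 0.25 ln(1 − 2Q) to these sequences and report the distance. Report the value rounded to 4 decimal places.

The sequences differ at positions 11 (T/C, transition), 12 (A/G, transition), 16 (G/A, transition), 28 (A/T, transversion).
Of the 4 differences, 3 transitions and 1 transversion over 41 sites: P = 3/41 = 0.073171, Q = 1/41 = 0.024390.
d = −0.5·ln(0.829268) − 0.25·ln(0.951220) = −0.5·(-0.187212) − 0.25·(-0.050010) = 0.1061.

0.1061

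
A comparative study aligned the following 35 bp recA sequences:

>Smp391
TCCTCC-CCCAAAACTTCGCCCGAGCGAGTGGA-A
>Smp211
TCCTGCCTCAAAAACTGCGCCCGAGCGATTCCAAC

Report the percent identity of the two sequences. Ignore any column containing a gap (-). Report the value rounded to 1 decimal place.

Excluding the 2 gap columns leaves 33 comparable sites.
The sequences differ at positions 5 (C/G), 8 (C/T), 10 (C/A), 17 (T/G), 29 (G/T), 31 (G/C), 32 (G/C), 35 (A/C).
25 of the 33 comparable sites match, so the percent identity is 25/33 × 100 = 75.8%.

75.8%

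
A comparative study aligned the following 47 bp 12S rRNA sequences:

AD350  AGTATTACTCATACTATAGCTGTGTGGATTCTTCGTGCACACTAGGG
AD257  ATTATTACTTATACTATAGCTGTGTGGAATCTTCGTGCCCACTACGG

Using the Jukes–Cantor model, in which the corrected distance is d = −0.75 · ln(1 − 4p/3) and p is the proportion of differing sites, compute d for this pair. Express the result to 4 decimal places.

0.1147

Differing sites — 2:G/T; 10:C/T; 29:T/A; 39:A/C; 45:G/C.
p = 5/47 = 0.106383.
d = −0.75 · ln(1 − (4/3)·0.106383) = −0.75 · ln(0.858156) = −0.75 · (-0.152969) = 0.1147.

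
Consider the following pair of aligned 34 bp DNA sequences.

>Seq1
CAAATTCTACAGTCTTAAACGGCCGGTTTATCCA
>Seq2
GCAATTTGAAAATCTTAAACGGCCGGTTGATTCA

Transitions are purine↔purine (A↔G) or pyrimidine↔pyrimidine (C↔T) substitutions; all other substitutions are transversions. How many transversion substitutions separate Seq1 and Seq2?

The sequences differ at positions 1 (C/G, transversion), 2 (A/C, transversion), 7 (C/T, transition), 8 (T/G, transversion), 10 (C/A, transversion), 12 (G/A, transition), 29 (T/G, transversion), 32 (C/T, transition).
Of the 8 differences, 3 transitions and 5 transversions, so the answer is 5.

5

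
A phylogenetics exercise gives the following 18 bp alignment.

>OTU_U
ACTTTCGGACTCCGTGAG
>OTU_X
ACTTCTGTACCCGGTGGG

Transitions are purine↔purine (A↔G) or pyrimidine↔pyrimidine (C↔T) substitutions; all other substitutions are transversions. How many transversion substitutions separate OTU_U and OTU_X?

Differing sites — 5:T/C (Ti); 6:C/T (Ti); 8:G/T (Tv); 11:T/C (Ti); 13:C/G (Tv); 17:A/G (Ti).
Of the 6 differences, 4 transitions and 2 transversions, so the answer is 2.

2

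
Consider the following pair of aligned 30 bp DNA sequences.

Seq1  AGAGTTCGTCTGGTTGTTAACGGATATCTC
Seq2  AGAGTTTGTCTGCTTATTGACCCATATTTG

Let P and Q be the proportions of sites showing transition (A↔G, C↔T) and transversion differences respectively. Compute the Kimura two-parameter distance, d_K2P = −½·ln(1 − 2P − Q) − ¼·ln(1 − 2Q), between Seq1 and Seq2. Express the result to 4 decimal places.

0.3330

The sequences differ at positions 7 (C/T, transition), 13 (G/C, transversion), 16 (G/A, transition), 19 (A/G, transition), 22 (G/C, transversion), 23 (G/C, transversion), 28 (C/T, transition), 30 (C/G, transversion).
Of the 8 differences, 4 transitions and 4 transversions over 30 sites: P = 4/30 = 0.133333, Q = 4/30 = 0.133333.
d = −0.5·ln(0.600001) − 0.25·ln(0.733334) = −0.5·(-0.510824) − 0.25·(-0.310154) = 0.3330.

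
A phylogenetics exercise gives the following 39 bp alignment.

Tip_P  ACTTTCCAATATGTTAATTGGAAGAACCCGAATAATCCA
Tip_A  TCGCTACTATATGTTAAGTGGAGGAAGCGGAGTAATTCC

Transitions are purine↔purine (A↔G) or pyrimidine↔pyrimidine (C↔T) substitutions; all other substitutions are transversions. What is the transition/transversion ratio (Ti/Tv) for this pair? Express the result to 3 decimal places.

Mismatches occur at site 1 (A/T, transversion), site 3 (T/G, transversion), site 4 (T/C, transition), site 6 (C/A, transversion), site 8 (A/T, transversion), site 18 (T/G, transversion), site 23 (A/G, transition), site 27 (C/G, transversion), site 29 (C/G, transversion), site 32 (A/G, transition), site 37 (C/T, transition), site 39 (A/C, transversion).
Of the 12 differences, 4 transitions and 8 transversions, so Ti/Tv = 4/8 = 0.500.

0.500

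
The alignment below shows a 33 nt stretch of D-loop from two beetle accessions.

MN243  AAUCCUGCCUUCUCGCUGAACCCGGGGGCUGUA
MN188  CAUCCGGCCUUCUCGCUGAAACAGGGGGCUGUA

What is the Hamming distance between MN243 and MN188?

The sequences differ at positions 1 (A/C), 6 (U/G), 21 (C/A), 23 (C/A).
That gives 4 mismatches out of 33 aligned sites, so the Hamming distance is 4.

4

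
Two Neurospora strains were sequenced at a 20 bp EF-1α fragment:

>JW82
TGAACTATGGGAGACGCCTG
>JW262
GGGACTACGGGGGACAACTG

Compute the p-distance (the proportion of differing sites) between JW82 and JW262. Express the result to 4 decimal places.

Differing sites — 1:T/G; 3:A/G; 8:T/C; 12:A/G; 16:G/A; 17:C/A.
There are 6 differences over 20 sites, so p = 6/20 = 0.3000.

0.3000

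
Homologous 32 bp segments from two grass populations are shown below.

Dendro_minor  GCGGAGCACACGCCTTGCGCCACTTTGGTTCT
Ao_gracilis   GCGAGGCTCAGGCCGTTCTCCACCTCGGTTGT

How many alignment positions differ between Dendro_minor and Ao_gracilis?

Mismatches occur at site 4 (G↔A), site 5 (A↔G), site 8 (A↔T), site 11 (C↔G), site 15 (T↔G), site 17 (G↔T), site 19 (G↔T), site 24 (T↔C), site 26 (T↔C), site 31 (C↔G).
That gives 10 mismatches out of 32 aligned sites, so the Hamming distance is 10.

10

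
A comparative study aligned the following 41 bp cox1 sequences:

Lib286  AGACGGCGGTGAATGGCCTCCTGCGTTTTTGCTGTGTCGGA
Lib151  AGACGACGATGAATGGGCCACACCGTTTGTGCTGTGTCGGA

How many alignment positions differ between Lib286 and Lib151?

8

Mismatches occur at site 6 (G↔A), site 9 (G↔A), site 17 (C↔G), site 19 (T↔C), site 20 (C↔A), site 22 (T↔A), site 23 (G↔C), site 29 (T↔G).
That gives 8 mismatches out of 41 aligned sites, so the Hamming distance is 8.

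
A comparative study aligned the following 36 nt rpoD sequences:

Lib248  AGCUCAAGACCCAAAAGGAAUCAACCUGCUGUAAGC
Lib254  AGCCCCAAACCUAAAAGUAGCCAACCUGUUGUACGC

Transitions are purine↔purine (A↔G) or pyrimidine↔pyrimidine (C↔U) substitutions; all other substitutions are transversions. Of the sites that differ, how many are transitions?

6

Mismatches occur at site 4 (U↔C, transition), site 6 (A↔C, transversion), site 8 (G↔A, transition), site 12 (C↔U, transition), site 18 (G↔U, transversion), site 20 (A↔G, transition), site 21 (U↔C, transition), site 29 (C↔U, transition), site 34 (A↔C, transversion).
Of the 9 differences, 6 transitions and 3 transversions, so the answer is 6.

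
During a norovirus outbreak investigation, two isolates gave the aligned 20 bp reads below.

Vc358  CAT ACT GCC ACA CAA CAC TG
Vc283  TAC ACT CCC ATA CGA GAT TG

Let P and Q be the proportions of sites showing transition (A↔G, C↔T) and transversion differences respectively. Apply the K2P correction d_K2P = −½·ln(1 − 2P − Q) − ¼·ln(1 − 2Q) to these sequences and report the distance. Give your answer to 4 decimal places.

Differing sites — 1:C/T (Ti); 3:T/C (Ti); 7:G/C (Tv); 11:C/T (Ti); 14:A/G (Ti); 16:C/G (Tv); 18:C/T (Ti).
Of the 7 differences, 5 transitions and 2 transversions over 20 sites: P = 5/20 = 0.250000, Q = 2/20 = 0.100000.
d = −0.5·ln(0.400000) − 0.25·ln(0.800000) = −0.5·(-0.916291) − 0.25·(-0.223144) = 0.5139.

0.5139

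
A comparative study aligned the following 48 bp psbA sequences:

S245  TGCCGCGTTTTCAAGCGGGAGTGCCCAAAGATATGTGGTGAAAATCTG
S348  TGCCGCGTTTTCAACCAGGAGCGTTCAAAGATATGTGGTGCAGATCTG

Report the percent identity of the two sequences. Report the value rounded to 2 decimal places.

Mismatches occur at site 15 (G→C), site 17 (G→A), site 22 (T→C), site 24 (C→T), site 25 (C→T), site 41 (A→C), site 43 (A→G).
41 of the 48 sites match, so the percent identity is 41/48 × 100 = 85.42%.

85.42%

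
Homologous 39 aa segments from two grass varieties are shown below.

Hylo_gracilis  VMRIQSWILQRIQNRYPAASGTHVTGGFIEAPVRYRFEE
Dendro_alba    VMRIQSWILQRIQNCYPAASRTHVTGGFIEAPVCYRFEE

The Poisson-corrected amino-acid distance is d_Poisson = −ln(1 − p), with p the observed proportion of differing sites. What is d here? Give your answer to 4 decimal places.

The sequences differ at positions 15 (R/C), 21 (G/R), 34 (R/C).
p = 3/39 = 0.076923.
d = −ln(1 − 0.076923) = −ln(0.923077) = 0.0800.

0.0800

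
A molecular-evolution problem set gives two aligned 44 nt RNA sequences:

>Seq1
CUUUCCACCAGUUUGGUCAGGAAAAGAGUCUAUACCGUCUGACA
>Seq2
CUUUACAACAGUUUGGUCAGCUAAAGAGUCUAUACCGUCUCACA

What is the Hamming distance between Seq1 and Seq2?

5

Differing sites — 5:C/A; 8:C/A; 21:G/C; 22:A/U; 41:G/C.
That gives 5 mismatches out of 44 aligned sites, so the Hamming distance is 5.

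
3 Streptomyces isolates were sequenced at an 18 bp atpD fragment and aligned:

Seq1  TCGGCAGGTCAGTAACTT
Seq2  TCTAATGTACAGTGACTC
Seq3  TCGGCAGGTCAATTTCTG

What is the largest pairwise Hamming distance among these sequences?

Pairwise Hamming distances:
  Seq1 vs Seq2: 8
  Seq1 vs Seq3: 4
  Seq2 vs Seq3: 10
The largest is 10, between Seq2 and Seq3.

10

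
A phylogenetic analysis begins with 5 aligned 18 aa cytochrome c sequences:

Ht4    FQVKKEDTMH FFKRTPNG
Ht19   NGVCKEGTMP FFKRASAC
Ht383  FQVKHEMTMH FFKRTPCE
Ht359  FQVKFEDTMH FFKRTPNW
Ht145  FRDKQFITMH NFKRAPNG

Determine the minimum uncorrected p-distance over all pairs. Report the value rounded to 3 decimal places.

0.111

Pairwise Hamming distances:
  Ht4 vs Ht19: 9
  Ht4 vs Ht383: 4
  Ht4 vs Ht359: 2
  Ht4 vs Ht145: 7
  Ht19 vs Ht383: 10
  Ht19 vs Ht359: 10
  Ht19 vs Ht145: 12
  Ht383 vs Ht359: 4
  Ht383 vs Ht145: 9
  Ht359 vs Ht145: 8
The smallest is 2 mismatches, between Ht4 and Ht359; p = 2/18 = 0.111.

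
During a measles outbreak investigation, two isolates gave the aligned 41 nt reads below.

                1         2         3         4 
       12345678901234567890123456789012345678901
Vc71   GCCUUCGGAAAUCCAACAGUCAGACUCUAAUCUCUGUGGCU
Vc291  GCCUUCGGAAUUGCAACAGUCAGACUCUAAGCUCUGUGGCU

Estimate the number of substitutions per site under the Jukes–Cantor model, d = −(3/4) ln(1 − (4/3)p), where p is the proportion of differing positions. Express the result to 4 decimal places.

The sequences differ at positions 11 (A/U), 13 (C/G), 31 (U/G).
p = 3/41 = 0.073171.
d = −0.75 · ln(1 − (4/3)·0.073171) = −0.75 · ln(0.902439) = −0.75 · (-0.102654) = 0.0770.

0.0770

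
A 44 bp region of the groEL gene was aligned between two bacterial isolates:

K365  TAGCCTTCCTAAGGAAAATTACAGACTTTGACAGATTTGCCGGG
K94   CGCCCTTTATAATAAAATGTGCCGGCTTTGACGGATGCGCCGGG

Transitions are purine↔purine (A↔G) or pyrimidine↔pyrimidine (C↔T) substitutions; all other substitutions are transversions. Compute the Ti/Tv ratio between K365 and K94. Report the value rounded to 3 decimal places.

The sequences differ at positions 1 (T/C, transition), 2 (A/G, transition), 3 (G/C, transversion), 8 (C/T, transition), 9 (C/A, transversion), 13 (G/T, transversion), 14 (G/A, transition), 18 (A/T, transversion), 19 (T/G, transversion), 21 (A/G, transition), 23 (A/C, transversion), 25 (A/G, transition), 33 (A/G, transition), 37 (T/G, transversion), 38 (T/C, transition).
Of the 15 differences, 8 transitions and 7 transversions, so Ti/Tv = 8/7 = 1.143.

1.143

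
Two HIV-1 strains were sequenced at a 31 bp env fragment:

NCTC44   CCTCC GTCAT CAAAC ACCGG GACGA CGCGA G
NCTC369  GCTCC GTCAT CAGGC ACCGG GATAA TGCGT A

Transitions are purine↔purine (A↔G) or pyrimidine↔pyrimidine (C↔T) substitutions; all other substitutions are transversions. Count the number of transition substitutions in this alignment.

6

The sequences differ at positions 1 (C/G, transversion), 13 (A/G, transition), 14 (A/G, transition), 23 (C/T, transition), 24 (G/A, transition), 26 (C/T, transition), 30 (A/T, transversion), 31 (G/A, transition).
Of the 8 differences, 6 transitions and 2 transversions, so the answer is 6.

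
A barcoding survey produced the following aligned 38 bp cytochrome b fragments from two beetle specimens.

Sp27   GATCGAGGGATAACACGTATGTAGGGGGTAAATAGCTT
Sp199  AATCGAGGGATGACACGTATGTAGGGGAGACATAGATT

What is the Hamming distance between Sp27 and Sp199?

6

Differing sites — 1:G/A; 12:A/G; 28:G/A; 29:T/G; 31:A/C; 36:C/A.
That gives 6 mismatches out of 38 aligned sites, so the Hamming distance is 6.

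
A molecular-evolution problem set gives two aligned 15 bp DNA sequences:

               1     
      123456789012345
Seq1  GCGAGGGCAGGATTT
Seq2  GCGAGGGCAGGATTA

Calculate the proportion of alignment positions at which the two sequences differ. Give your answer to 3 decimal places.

0.067

A single mismatch occurs at site 15 (T/A).
There are 1 differences over 15 sites, so p = 1/15 = 0.067.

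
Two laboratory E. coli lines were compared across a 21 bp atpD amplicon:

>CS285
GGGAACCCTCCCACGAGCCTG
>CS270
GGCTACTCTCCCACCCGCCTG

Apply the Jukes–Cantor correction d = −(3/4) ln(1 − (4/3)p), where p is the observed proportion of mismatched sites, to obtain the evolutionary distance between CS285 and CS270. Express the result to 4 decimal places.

Mismatches occur at site 3 (G→C), site 4 (A→T), site 7 (C→T), site 15 (G→C), site 16 (A→C).
p = 5/21 = 0.238095.
d = −0.75 · ln(1 − (4/3)·0.238095) = −0.75 · ln(0.682540) = −0.75 · (-0.381934) = 0.2865.

0.2865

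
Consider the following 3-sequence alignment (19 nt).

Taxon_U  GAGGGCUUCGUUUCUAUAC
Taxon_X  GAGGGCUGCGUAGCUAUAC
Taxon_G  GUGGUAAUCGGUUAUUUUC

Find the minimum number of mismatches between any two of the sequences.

Pairwise Hamming distances:
  Taxon_U vs Taxon_X: 3
  Taxon_U vs Taxon_G: 8
  Taxon_X vs Taxon_G: 11
The smallest is 3, between Taxon_U and Taxon_X.

3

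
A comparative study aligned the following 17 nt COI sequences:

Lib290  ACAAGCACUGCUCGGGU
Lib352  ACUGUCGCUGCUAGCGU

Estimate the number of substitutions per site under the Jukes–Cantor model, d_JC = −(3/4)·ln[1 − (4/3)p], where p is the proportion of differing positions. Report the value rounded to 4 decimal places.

Mismatches occur at site 3 (A↔U), site 4 (A↔G), site 5 (G↔U), site 7 (A↔G), site 13 (C↔A), site 15 (G↔C).
p = 6/17 = 0.352941.
d = −0.75 · ln(1 − (4/3)·0.352941) = −0.75 · ln(0.529412) = −0.75 · (-0.635988) = 0.4770.

0.4770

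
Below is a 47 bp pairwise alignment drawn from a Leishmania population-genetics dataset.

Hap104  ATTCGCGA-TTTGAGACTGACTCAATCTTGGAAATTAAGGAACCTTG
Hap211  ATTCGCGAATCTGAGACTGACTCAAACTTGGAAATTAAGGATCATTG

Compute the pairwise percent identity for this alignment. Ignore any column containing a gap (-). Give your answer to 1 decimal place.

91.3%

Excluding the 1 gap column leaves 46 comparable sites.
Mismatches occur at site 11 (T→C), site 26 (T→A), site 42 (A→T), site 44 (C→A).
42 of the 46 comparable sites match, so the percent identity is 42/46 × 100 = 91.3%.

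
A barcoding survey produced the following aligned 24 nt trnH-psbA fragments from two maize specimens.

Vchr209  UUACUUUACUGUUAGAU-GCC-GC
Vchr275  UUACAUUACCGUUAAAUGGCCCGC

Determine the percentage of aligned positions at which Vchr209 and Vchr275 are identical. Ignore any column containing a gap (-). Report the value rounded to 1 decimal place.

86.4%

Excluding the 2 gap columns leaves 22 comparable sites.
The sequences differ at positions 5 (U/A), 10 (U/C), 15 (G/A).
19 of the 22 comparable sites match, so the percent identity is 19/22 × 100 = 86.4%.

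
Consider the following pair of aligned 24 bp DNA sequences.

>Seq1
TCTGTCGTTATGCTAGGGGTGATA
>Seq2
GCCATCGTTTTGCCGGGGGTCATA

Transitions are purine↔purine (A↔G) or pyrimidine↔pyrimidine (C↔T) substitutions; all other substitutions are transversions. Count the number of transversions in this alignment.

3

Mismatches occur at site 1 (T/G, transversion), site 3 (T/C, transition), site 4 (G/A, transition), site 10 (A/T, transversion), site 14 (T/C, transition), site 15 (A/G, transition), site 21 (G/C, transversion).
Of the 7 differences, 4 transitions and 3 transversions, so the answer is 3.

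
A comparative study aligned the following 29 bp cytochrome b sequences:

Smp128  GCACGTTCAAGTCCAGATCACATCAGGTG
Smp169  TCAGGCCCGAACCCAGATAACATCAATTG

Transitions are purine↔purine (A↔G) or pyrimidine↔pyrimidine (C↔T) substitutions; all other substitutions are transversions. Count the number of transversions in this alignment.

Differing sites — 1:G/T (Tv); 4:C/G (Tv); 6:T/C (Ti); 7:T/C (Ti); 9:A/G (Ti); 11:G/A (Ti); 12:T/C (Ti); 19:C/A (Tv); 26:G/A (Ti); 27:G/T (Tv).
Of the 10 differences, 6 transitions and 4 transversions, so the answer is 4.

4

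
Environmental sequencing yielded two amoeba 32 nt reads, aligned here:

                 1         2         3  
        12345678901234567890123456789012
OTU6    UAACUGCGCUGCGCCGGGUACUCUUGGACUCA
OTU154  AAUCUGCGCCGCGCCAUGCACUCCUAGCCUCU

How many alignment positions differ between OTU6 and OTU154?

Differing sites — 1:U/A; 3:A/U; 10:U/C; 16:G/A; 17:G/U; 19:U/C; 24:U/C; 26:G/A; 28:A/C; 32:A/U.
That gives 10 mismatches out of 32 aligned sites, so the Hamming distance is 10.

10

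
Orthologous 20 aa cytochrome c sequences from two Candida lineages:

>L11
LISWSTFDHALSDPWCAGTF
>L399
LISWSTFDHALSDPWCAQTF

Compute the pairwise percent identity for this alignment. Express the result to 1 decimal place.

95.0%

The sequences differ at position 18 (G/Q).
19 of the 20 sites match, so the percent identity is 19/20 × 100 = 95.0%.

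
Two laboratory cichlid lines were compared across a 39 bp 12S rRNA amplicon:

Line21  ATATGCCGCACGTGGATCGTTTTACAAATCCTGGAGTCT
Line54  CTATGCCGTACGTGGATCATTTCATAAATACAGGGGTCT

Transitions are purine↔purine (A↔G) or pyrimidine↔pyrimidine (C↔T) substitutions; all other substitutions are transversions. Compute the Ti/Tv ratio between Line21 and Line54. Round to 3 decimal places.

1.667

Differing sites — 1:A/C (Tv); 9:C/T (Ti); 19:G/A (Ti); 23:T/C (Ti); 25:C/T (Ti); 30:C/A (Tv); 32:T/A (Tv); 35:A/G (Ti).
Of the 8 differences, 5 transitions and 3 transversions, so Ti/Tv = 5/3 = 1.667.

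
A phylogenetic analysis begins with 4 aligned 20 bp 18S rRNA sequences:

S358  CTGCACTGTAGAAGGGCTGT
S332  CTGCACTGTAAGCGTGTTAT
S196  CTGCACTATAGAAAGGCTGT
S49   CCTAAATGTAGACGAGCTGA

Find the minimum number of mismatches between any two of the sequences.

Pairwise Hamming distances:
  S358 vs S332: 6
  S358 vs S196: 2
  S358 vs S49: 7
  S332 vs S196: 8
  S332 vs S49: 10
  S196 vs S49: 9
The smallest is 2, between S358 and S196.

2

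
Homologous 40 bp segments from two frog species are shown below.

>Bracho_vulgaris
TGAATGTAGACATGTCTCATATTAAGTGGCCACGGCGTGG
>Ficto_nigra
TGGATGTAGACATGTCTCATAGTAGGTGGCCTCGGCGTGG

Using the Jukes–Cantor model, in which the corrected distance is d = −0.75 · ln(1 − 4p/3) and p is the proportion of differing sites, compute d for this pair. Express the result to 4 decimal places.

0.1073

The sequences differ at positions 3 (A/G), 22 (T/G), 25 (A/G), 32 (A/T).
p = 4/40 = 0.100000.
d = −0.75 · ln(1 − (4/3)·0.100000) = −0.75 · ln(0.866667) = −0.75 · (-0.143100) = 0.1073.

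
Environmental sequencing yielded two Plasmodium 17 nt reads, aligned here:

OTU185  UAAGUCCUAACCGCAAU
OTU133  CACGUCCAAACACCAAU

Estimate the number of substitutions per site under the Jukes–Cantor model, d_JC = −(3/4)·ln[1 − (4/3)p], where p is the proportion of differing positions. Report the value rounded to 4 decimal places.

The sequences differ at positions 1 (U/C), 3 (A/C), 8 (U/A), 12 (C/A), 13 (G/C).
p = 5/17 = 0.294118.
d = −0.75 · ln(1 − (4/3)·0.294118) = −0.75 · ln(0.607843) = −0.75 · (-0.497839) = 0.3734.

0.3734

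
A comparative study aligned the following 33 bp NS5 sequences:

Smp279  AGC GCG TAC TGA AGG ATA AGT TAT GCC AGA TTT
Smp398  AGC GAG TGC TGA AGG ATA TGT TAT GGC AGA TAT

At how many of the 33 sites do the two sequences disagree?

5

Differing sites — 5:C/A; 8:A/G; 19:A/T; 26:C/G; 32:T/A.
That gives 5 mismatches out of 33 aligned sites, so the Hamming distance is 5.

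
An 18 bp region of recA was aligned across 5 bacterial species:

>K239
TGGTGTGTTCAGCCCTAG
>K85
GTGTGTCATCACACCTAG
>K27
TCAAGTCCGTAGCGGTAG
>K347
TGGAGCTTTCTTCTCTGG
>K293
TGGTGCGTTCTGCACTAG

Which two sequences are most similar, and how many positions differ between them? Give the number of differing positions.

Pairwise Hamming distances:
  K239 vs K85: 6
  K239 vs K27: 9
  K239 vs K347: 7
  K239 vs K293: 3
  K85 vs K27: 11
  K85 vs K347: 11
  K85 vs K293: 9
  K27 vs K347: 12
  K27 vs K293: 11
  K347 vs K293: 5
The smallest is 3, between K239 and K293.

3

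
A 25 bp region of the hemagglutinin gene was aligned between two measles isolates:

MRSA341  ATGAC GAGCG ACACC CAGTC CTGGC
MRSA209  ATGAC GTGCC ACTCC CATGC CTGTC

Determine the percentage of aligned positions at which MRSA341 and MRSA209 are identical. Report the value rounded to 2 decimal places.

76.00%

Mismatches occur at site 7 (A/T), site 10 (G/C), site 13 (A/T), site 18 (G/T), site 19 (T/G), site 24 (G/T).
19 of the 25 sites match, so the percent identity is 19/25 × 100 = 76.00%.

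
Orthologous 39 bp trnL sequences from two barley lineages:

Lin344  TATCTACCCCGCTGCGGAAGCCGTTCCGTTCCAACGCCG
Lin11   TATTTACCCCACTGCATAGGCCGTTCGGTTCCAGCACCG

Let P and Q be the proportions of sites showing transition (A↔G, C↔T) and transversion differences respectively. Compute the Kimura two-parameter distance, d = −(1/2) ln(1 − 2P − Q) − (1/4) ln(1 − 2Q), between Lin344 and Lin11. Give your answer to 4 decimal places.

0.2494

Differing sites — 4:C/T (Ti); 11:G/A (Ti); 16:G/A (Ti); 17:G/T (Tv); 19:A/G (Ti); 27:C/G (Tv); 34:A/G (Ti); 36:G/A (Ti).
Of the 8 differences, 6 transitions and 2 transversions over 39 sites: P = 6/39 = 0.153846, Q = 2/39 = 0.051282.
d = −0.5·ln(0.641026) − 0.25·ln(0.897436) = −0.5·(-0.444685) − 0.25·(-0.108213) = 0.2494.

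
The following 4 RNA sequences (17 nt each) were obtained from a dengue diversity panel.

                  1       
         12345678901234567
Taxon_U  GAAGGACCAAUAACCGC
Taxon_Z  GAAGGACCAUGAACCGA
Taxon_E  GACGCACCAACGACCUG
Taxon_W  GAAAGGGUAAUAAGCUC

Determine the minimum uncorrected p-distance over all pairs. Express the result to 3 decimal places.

Pairwise Hamming distances:
  Taxon_U vs Taxon_Z: 3
  Taxon_U vs Taxon_E: 6
  Taxon_U vs Taxon_W: 6
  Taxon_Z vs Taxon_E: 7
  Taxon_Z vs Taxon_W: 9
  Taxon_E vs Taxon_W: 10
The smallest is 3 mismatches, between Taxon_U and Taxon_Z; p = 3/17 = 0.176.

0.176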